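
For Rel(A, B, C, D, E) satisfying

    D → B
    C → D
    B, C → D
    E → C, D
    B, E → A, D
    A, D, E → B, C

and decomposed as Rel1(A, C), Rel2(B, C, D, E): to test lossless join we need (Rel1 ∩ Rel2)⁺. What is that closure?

B, C, D

Rel1 ∩ Rel2 = {C}.
C → D applies, adding D
D → B applies, adding B
Closure: {B, C, D}.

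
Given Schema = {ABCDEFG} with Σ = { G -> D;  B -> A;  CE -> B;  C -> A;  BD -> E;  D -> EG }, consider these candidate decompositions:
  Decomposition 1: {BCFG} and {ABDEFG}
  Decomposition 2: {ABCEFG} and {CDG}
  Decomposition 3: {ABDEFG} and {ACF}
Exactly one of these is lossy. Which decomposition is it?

Decomposition 3

Decomposition 1: common = {BFG}, closure = {ABDEFG} → lossless.
Decomposition 2: common = {CG}, closure = {ABCDEG} → lossless.
Decomposition 3: common = {AF}, closure = {AF} → lossy.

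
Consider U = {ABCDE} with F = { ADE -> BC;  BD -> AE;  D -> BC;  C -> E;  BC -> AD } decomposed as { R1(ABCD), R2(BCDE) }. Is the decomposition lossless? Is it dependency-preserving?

lossless and dependency-preserving

Lossless test: (BCD)⁺ = {ABCDE}, which contains all of one fragment — lossless.
Dependency preservation: ADE → BC; BD → AE are not contained in any single fragment, but the restricted closure of each left-hand side across the fragments still reaches the right-hand side; the remaining FDs each lie inside some fragment. All dependencies are preserved.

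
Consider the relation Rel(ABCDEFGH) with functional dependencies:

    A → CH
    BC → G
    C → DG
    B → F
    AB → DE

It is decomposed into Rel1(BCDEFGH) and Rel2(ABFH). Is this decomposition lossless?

No

Common attributes: Rel1 ∩ Rel2 = {BFH}.
No dependency enlarges {BFH}, so (BFH)⁺ = {BFH}.
The closure contains neither all of Rel1 = {BCDEFGH} nor all of Rel2 = {ABFH}, so the common attributes are not a superkey of either fragment. The join is lossy.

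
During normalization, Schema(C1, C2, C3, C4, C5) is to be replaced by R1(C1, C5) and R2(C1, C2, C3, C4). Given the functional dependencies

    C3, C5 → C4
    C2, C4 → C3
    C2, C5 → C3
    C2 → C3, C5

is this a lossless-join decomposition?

No

Common attributes: R1 ∩ R2 = {C1}.
No dependency enlarges {C1}, so (C1)⁺ = {C1}.
The closure contains neither all of R1 = {C1, C5} nor all of R2 = {C1, C2, C3, C4}, so the common attributes are not a superkey of either fragment. The join is lossy.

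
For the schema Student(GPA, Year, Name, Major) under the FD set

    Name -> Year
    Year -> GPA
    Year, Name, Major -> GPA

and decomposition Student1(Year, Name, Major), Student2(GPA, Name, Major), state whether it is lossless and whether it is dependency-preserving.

Lossless test: (Name, Major)⁺ = {GPA, Year, Name, Major}, which contains all of one fragment — lossless.
Dependency preservation: the restricted closure of {Year} across the fragments never reaches {GPA}, so Year → GPA cannot be enforced without a join — not preserved.

lossless but not dependency-preserving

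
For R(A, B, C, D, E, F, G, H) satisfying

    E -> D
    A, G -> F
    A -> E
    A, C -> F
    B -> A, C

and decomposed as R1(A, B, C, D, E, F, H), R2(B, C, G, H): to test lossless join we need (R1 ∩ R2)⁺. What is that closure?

A, B, C, D, E, F, H

R1 ∩ R2 = {B, C, H}.
B → A, C applies, adding A
A → E applies, adding E
A, C → F applies, adding F
E → D applies, adding D
Closure: {A, B, C, D, E, F, H}.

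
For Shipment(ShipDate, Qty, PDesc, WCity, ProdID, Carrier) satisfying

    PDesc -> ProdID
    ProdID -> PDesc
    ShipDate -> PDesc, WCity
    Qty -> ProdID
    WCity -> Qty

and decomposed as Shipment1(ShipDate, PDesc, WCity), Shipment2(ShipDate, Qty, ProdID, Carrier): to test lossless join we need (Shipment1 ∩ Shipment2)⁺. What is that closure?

ShipDate, Qty, PDesc, WCity, ProdID

Shipment1 ∩ Shipment2 = {ShipDate}.
ShipDate → PDesc, WCity applies, adding PDesc, WCity
WCity → Qty applies, adding Qty
PDesc → ProdID applies, adding ProdID
Closure: {ShipDate, Qty, PDesc, WCity, ProdID}.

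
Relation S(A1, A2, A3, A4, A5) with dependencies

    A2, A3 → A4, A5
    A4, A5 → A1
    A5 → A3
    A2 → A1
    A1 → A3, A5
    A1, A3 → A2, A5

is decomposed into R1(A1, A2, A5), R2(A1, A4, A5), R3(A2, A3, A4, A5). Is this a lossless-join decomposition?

Yes

Chase test. Columns are A1, A2, A3, A4, A5; row i has aⱼ where attribute j ∈ Ri, else bᵢⱼ.
Initial tableau (one row per fragment):
  row 1: a1 a2 b13 b14 a5
  row 2: a1 b22 b23 a4 a5
  row 3: b31 a2 a3 a4 a5
Rows 2 and 3 agree on A4, A5; apply A4, A5→A1 and equate their A1 entries.
Rows 1 and 2 agree on A5; apply A5→A3 and equate their A3 entries.
Rows 1 and 3 agree on A5; apply A5→A3 and equate their A3 entries.
Rows 1 and 2 agree on A1, A3; apply A1, A3→A2, A5 and equate their A2, A5 entries.
Rows 1 and 2 agree on A2, A3; apply A2, A3→A4, A5 and equate their A4, A5 entries.
Row 1 is now all distinguished symbols — the join is lossless.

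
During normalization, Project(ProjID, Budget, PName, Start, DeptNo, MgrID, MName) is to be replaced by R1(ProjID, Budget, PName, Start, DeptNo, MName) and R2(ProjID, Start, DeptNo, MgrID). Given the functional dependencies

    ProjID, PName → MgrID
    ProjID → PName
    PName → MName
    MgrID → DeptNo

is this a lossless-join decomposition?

Common attributes: R1 ∩ R2 = {ProjID, Start, DeptNo}.
Closure of {ProjID, Start, DeptNo}: ProjID → PName applies, adding PName; PName → MName applies, adding MName; ProjID, PName → MgrID applies, adding MgrID. So (ProjID, Start, DeptNo)⁺ = {ProjID, PName, Start, DeptNo, MgrID, MName}.
This closure contains every attribute of R2, so R1 ∩ R2 → R2. The join is lossless.

Yes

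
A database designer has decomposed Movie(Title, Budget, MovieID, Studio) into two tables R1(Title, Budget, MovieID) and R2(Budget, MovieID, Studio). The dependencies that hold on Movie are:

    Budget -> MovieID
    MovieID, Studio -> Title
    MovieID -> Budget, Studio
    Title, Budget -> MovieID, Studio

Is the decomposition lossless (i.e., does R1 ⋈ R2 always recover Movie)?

Yes

Common attributes: R1 ∩ R2 = {Budget, MovieID}.
Closure of {Budget, MovieID}: MovieID → Budget, Studio applies, adding Studio; MovieID, Studio → Title applies, adding Title. So (Budget, MovieID)⁺ = {Title, Budget, MovieID, Studio}.
This closure contains every attribute of R1, so R1 ∩ R2 → R1. The join is lossless.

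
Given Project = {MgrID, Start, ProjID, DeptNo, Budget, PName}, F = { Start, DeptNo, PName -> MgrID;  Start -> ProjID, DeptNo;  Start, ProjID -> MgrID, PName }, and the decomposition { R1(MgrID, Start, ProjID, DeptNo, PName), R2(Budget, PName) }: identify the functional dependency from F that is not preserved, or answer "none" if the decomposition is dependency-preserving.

none

Start, DeptNo, PName → MgrID lies within R1.
Start → ProjID, DeptNo lies within R1.
Start, ProjID → MgrID, PName lies within R1.
Every dependency is enforceable on the fragments, so the decomposition is dependency-preserving.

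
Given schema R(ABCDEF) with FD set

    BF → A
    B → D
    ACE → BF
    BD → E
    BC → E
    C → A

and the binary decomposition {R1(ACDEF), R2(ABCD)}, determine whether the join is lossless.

No

Common attributes: R1 ∩ R2 = {ACD}.
No dependency enlarges {ACD}, so (ACD)⁺ = {ACD}.
The closure contains neither all of R1 = {ACDEF} nor all of R2 = {ABCD}, so the common attributes are not a superkey of either fragment. The join is lossy.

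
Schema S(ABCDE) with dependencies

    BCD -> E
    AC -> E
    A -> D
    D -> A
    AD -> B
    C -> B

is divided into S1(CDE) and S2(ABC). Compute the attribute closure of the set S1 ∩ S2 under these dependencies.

BC

S1 ∩ S2 = {C}.
C → B applies, adding B
Closure: {BC}.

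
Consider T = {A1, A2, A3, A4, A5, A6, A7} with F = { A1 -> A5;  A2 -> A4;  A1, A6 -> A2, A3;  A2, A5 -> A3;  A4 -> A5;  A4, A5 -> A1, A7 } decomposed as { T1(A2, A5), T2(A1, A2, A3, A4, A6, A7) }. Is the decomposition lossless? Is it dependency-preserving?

lossless but not dependency-preserving

Lossless test: (A2)⁺ = {A1, A2, A3, A4, A5, A7}, which contains all of one fragment — lossless.
Dependency preservation: the restricted closure of {A1} across the fragments never reaches {A5}, so A1 → A5 cannot be enforced without a join — not preserved.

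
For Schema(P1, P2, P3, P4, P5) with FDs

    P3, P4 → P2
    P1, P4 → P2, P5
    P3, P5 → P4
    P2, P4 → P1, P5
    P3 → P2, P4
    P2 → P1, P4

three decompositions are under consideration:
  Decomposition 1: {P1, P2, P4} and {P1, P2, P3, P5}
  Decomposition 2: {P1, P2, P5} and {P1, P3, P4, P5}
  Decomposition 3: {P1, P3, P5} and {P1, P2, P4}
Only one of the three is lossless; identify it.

Decomposition 1

Decomposition 1: common = {P1, P2}, closure = {P1, P2, P4, P5} → lossless.
Decomposition 2: common = {P1, P5}, closure = {P1, P5} → lossy.
Decomposition 3: common = {P1}, closure = {P1} → lossy.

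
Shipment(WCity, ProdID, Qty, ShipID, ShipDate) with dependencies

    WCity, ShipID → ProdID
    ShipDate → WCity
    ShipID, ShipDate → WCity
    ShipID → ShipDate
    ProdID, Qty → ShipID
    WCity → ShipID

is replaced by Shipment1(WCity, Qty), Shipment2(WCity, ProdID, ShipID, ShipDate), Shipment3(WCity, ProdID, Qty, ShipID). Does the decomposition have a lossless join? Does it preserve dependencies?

lossless and dependency-preserving

Lossless test (chase): Rows 2 and 3 agree on ShipID; apply ShipID→ShipDate and equate their ShipDate entries. Rows 1 and 2 agree on WCity; apply WCity→ShipID and equate their ShipID entries. Rows 1 and 2 agree on WCity, ShipID; apply WCity, ShipID→ProdID and equate their ProdID entries. Rows 1 and 2 agree on ShipID; apply ShipID→ShipDate and equate their ShipDate entries. Row 1 is now all distinguished symbols — the join is lossless.
Dependency preservation: every FD's attributes lie within a single fragment, so each can be enforced locally — preserved.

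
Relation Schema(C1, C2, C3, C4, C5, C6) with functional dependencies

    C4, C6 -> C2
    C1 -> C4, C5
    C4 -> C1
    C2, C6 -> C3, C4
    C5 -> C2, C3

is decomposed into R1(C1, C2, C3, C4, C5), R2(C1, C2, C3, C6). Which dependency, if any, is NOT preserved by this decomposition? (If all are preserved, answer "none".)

none

C4, C6 → C2: restricted closure across fragments reaches C2.
C1 → C4, C5 lies within R1.
C4 → C1 lies within R1.
C2, C6 → C3, C4: restricted closure across fragments reaches C3, C4.
C5 → C2, C3 lies within R1.
Every dependency is enforceable on the fragments, so the decomposition is dependency-preserving.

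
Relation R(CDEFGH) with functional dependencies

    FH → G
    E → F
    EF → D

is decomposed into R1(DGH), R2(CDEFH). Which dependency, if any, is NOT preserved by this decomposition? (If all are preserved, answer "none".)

Check FH → G: no single fragment contains all of {FGH}, and the restricted closure of {FH} across the fragments never reaches {G}.
E → F is preserved.
EF → D is preserved.

FH → G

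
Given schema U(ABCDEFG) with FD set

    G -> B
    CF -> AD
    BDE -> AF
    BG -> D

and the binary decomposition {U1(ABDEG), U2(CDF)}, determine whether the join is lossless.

Common attributes: U1 ∩ U2 = {D}.
No dependency enlarges {D}, so (D)⁺ = {D}.
The closure contains neither all of U1 = {ABDEG} nor all of U2 = {CDF}, so the common attributes are not a superkey of either fragment. The join is lossy.

No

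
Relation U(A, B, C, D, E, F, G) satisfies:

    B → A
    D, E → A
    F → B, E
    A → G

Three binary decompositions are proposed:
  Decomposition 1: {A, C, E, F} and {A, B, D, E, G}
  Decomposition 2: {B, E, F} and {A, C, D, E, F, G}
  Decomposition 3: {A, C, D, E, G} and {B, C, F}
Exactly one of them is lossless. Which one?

Decomposition 1: common = {A, E}, closure = {A, E, G} → lossy.
Decomposition 2: common = {E, F}, closure = {A, B, E, F, G} → lossless.
Decomposition 3: common = {C}, closure = {C} → lossy.

Decomposition 2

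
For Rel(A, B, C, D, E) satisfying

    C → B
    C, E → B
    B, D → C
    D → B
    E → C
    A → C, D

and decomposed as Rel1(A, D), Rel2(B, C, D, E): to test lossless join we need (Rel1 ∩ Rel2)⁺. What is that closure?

B, C, D

Rel1 ∩ Rel2 = {D}.
D → B applies, adding B
B, D → C applies, adding C
Closure: {B, C, D}.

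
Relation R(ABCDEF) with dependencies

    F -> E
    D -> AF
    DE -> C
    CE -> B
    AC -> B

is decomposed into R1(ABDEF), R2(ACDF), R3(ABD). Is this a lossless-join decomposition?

Chase test. Columns are ABCDEF; row i has aⱼ where attribute j ∈ Ri, else bᵢⱼ.
Initial tableau (one row per fragment):
  row 1: a1 a2 b13 a4 a5 a6
  row 2: a1 b22 a3 a4 b25 a6
  row 3: a1 a2 b33 a4 b35 b36
Rows 1 and 2 agree on F; apply F→E and equate their E entries.
Rows 1 and 3 agree on D; apply D→AF and equate their AF entries.
Rows 1 and 2 agree on DE; apply DE→C and equate their C entries.
Rows 1 and 2 agree on CE; apply CE→B and equate their B entries.
Rows 1 and 3 agree on F; apply F→E and equate their E entries.
Rows 1 and 3 agree on DE; apply DE→C and equate their C entries.
Row 1 is now all distinguished symbols — the join is lossless.

Yes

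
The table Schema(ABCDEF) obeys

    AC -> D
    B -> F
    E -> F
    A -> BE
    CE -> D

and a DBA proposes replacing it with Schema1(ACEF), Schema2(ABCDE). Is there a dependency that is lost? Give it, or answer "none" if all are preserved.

Check B → F: no single fragment contains all of {BF}, and the restricted closure of {B} across the fragments never reaches {F}.
AC → D is preserved.
E → F is preserved.
A → BE is preserved.
CE → D is preserved.

B -> F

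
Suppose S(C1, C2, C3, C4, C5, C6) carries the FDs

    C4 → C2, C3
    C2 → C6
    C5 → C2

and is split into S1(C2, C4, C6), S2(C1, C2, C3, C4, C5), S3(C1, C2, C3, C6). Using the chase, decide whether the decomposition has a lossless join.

Yes

Chase test. Columns are C1, C2, C3, C4, C5, C6; row i has aⱼ where attribute j ∈ Si, else bᵢⱼ.
Initial tableau (one row per fragment):
  row 1: b11 a2 b13 a4 b15 a6
  row 2: a1 a2 a3 a4 a5 b26
  row 3: a1 a2 a3 b34 b35 a6
Rows 1 and 2 agree on C4; apply C4→C2, C3 and equate their C2, C3 entries.
Rows 1 and 2 agree on C2; apply C2→C6 and equate their C6 entries.
Row 2 is now all distinguished symbols — the join is lossless.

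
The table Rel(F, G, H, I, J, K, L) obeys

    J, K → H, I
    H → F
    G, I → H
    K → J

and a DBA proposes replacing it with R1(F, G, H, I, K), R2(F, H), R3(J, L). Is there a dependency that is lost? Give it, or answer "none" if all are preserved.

Check K → J: no single fragment contains all of {J, K}, and the restricted closure of {K} across the fragments never reaches {J}.
J, K → H, I is preserved.
H → F is preserved.
G, I → H is preserved.

K → J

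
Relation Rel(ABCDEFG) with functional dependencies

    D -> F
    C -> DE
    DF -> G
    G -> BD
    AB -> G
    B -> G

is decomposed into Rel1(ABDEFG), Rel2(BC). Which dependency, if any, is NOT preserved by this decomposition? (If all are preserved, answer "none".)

C -> DE

Check C → DE: no single fragment contains all of {CDE}, and the restricted closure of {C} across the fragments never reaches {DE}.
D → F is preserved.
DF → G is preserved.
G → BD is preserved.
AB → G is preserved.
B → G is preserved.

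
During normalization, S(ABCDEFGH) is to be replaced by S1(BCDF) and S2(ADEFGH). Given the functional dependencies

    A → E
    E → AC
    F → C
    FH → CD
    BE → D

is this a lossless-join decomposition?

No

Common attributes: S1 ∩ S2 = {DF}.
Closure of {DF}: F → C applies, adding C. So (DF)⁺ = {CDF}.
The closure contains neither all of S1 = {BCDF} nor all of S2 = {ADEFGH}, so the common attributes are not a superkey of either fragment. The join is lossy.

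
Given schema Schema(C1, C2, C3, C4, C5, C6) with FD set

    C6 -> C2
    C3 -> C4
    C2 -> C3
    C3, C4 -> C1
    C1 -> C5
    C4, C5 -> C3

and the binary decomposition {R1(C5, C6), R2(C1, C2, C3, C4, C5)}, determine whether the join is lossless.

No

Common attributes: R1 ∩ R2 = {C5}.
No dependency enlarges {C5}, so (C5)⁺ = {C5}.
The closure contains neither all of R1 = {C5, C6} nor all of R2 = {C1, C2, C3, C4, C5}, so the common attributes are not a superkey of either fragment. The join is lossy.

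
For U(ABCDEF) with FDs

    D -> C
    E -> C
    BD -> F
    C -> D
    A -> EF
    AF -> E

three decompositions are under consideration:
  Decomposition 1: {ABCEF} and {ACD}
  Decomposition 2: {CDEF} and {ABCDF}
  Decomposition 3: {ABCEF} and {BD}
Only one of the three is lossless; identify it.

Decomposition 1

Decomposition 1: common = {AC}, closure = {ACDEF} → lossless.
Decomposition 2: common = {CDF}, closure = {CDF} → lossy.
Decomposition 3: common = {B}, closure = {B} → lossy.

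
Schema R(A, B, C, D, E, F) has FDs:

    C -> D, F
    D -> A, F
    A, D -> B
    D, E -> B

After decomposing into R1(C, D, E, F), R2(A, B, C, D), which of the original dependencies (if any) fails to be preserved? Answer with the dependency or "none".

none

C → D, F lies within R1.
D → A, F: restricted closure across fragments reaches A, F.
A, D → B lies within R2.
D, E → B: restricted closure across fragments reaches B.
Every dependency is enforceable on the fragments, so the decomposition is dependency-preserving.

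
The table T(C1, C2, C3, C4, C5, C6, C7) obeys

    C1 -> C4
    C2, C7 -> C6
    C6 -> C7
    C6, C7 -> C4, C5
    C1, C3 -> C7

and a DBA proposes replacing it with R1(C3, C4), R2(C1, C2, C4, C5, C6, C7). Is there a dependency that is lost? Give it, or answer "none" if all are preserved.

Check C1, C3 → C7: no single fragment contains all of {C1, C3, C7}, and the restricted closure of {C1, C3} across the fragments never reaches {C7}.
C1 → C4 is preserved.
C2, C7 → C6 is preserved.
C6 → C7 is preserved.
C6, C7 → C4, C5 is preserved.

C1, C3 -> C7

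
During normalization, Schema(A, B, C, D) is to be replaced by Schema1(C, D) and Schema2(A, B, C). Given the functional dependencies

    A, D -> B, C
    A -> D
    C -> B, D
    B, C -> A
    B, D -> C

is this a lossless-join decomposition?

Yes

Common attributes: Schema1 ∩ Schema2 = {C}.
Closure of {C}: C → B, D applies, adding B, D; B, C → A applies, adding A. So (C)⁺ = {A, B, C, D}.
This closure contains every attribute of Schema1, so Schema1 ∩ Schema2 → Schema1. The join is lossless.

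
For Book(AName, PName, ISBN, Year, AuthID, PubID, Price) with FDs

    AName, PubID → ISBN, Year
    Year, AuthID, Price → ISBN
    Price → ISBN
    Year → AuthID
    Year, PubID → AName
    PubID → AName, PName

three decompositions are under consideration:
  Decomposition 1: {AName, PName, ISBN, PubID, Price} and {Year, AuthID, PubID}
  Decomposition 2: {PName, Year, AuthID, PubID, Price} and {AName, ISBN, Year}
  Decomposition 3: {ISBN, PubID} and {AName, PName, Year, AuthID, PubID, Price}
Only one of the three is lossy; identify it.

Decomposition 1: common = {PubID}, closure = {AName, PName, ISBN, Year, AuthID, PubID} → lossless.
Decomposition 2: common = {Year}, closure = {Year, AuthID} → lossy.
Decomposition 3: common = {PubID}, closure = {AName, PName, ISBN, Year, AuthID, PubID} → lossless.

Decomposition 2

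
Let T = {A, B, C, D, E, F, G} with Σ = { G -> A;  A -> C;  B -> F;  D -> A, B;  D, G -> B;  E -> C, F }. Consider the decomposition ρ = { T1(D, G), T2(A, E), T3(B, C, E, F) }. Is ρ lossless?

No

Chase test. Columns are A, B, C, D, E, F, G; row i has aⱼ where attribute j ∈ Ti, else bᵢⱼ.
Initial tableau (one row per fragment):
  row 1: b11 b12 b13 a4 b15 b16 a7
  row 2: a1 b22 b23 b24 a5 b26 b27
  row 3: b31 a2 a3 b34 a5 a6 b37
Rows 2 and 3 agree on E; apply E→C, F and equate their C, F entries.
No row becomes fully distinguished — the join is lossy.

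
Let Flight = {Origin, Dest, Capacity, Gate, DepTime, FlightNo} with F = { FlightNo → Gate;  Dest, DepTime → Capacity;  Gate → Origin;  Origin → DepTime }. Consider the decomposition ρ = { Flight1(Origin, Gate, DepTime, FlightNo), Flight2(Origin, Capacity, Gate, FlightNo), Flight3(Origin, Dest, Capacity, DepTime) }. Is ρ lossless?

No

Chase test. Columns are Origin, Dest, Capacity, Gate, DepTime, FlightNo; row i has aⱼ where attribute j ∈ Flighti, else bᵢⱼ.
Initial tableau (one row per fragment):
  row 1: a1 b12 b13 a4 a5 a6
  row 2: a1 b22 a3 a4 b25 a6
  row 3: a1 a2 a3 b34 a5 b36
Rows 1 and 2 agree on Origin; apply Origin→DepTime and equate their DepTime entries.
No row becomes fully distinguished — the join is lossy.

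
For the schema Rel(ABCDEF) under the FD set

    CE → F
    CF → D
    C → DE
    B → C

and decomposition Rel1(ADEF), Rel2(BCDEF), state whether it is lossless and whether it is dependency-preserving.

Lossless test: (DEF)⁺ = {DEF}, which is a superkey of neither fragment — lossy.
Dependency preservation: every FD's attributes lie within a single fragment, so each can be enforced locally — preserved.

lossy but dependency-preserving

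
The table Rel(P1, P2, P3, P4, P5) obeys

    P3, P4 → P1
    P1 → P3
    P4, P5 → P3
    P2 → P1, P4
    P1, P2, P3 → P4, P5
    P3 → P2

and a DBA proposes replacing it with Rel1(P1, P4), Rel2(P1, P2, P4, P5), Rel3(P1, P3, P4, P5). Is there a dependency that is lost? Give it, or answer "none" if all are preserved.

P3, P4 → P1 lies within Rel3.
P1 → P3 lies within Rel3.
P4, P5 → P3 lies within Rel3.
P2 → P1, P4 lies within Rel2.
P1, P2, P3 → P4, P5: restricted closure across fragments reaches P4, P5.
P3 → P2: restricted closure across fragments reaches P2.
Every dependency is enforceable on the fragments, so the decomposition is dependency-preserving.

none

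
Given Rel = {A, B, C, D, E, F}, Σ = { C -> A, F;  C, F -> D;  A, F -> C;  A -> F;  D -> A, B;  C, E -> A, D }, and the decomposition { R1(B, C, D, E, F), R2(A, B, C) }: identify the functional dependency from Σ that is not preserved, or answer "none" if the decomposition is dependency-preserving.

C → A, F: restricted closure across fragments reaches A, F.
C, F → D lies within R1.
A, F → C: restricted closure across fragments reaches C.
A → F: restricted closure across fragments reaches F.
D → A, B: restricted closure across fragments reaches A, B.
C, E → A, D: restricted closure across fragments reaches A, D.
Every dependency is enforceable on the fragments, so the decomposition is dependency-preserving.

none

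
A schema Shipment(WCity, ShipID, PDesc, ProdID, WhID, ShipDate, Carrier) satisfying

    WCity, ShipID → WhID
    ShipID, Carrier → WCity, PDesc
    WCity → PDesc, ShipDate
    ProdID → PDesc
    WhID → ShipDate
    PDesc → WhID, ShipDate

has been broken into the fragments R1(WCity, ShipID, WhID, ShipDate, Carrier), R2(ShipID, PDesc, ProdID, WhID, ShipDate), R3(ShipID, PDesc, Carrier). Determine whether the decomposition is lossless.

No

Chase test. Columns are WCity, ShipID, PDesc, ProdID, WhID, ShipDate, Carrier; row i has aⱼ where attribute j ∈ Ri, else bᵢⱼ.
Initial tableau (one row per fragment):
  row 1: a1 a2 b13 b14 a5 a6 a7
  row 2: b21 a2 a3 a4 a5 a6 b27
  row 3: b31 a2 a3 b34 b35 b36 a7
Rows 1 and 3 agree on ShipID, Carrier; apply ShipID, Carrier→WCity, PDesc and equate their WCity, PDesc entries.
Rows 1 and 3 agree on WCity; apply WCity→PDesc, ShipDate and equate their PDesc, ShipDate entries.
Rows 1 and 3 agree on PDesc; apply PDesc→WhID, ShipDate and equate their WhID, ShipDate entries.
No row becomes fully distinguished — the join is lossy.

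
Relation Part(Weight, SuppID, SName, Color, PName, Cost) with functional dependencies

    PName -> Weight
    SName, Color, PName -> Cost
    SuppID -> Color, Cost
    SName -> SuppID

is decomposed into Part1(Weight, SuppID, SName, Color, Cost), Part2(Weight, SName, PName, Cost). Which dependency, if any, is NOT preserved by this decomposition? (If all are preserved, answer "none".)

none

PName → Weight lies within Part2.
SName, Color, PName → Cost: restricted closure across fragments reaches Cost.
SuppID → Color, Cost lies within Part1.
SName → SuppID lies within Part1.
Every dependency is enforceable on the fragments, so the decomposition is dependency-preserving.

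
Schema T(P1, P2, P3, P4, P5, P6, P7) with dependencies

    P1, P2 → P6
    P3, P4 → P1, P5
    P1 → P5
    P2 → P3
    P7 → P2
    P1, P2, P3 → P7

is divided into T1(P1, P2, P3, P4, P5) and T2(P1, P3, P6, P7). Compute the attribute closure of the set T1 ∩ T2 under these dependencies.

P1, P3, P5

T1 ∩ T2 = {P1, P3}.
P1 → P5 applies, adding P5
Closure: {P1, P3, P5}.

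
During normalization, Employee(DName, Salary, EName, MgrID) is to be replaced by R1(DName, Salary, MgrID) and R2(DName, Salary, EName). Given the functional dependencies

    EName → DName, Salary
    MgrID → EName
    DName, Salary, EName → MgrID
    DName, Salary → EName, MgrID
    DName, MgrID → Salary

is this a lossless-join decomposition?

Common attributes: R1 ∩ R2 = {DName, Salary}.
Closure of {DName, Salary}: DName, Salary → EName, MgrID applies, adding EName, MgrID. So (DName, Salary)⁺ = {DName, Salary, EName, MgrID}.
This closure contains every attribute of R1, so R1 ∩ R2 → R1. The join is lossless.

Yes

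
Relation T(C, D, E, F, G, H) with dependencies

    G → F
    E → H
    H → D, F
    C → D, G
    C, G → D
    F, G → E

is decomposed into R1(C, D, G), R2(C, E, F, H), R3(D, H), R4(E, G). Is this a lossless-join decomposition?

Chase test. Columns are C, D, E, F, G, H; row i has aⱼ where attribute j ∈ Ri, else bᵢⱼ.
Initial tableau (one row per fragment):
  row 1: a1 a2 b13 b14 a5 b16
  row 2: a1 b22 a3 a4 b25 a6
  row 3: b31 a2 b33 b34 b35 a6
  row 4: b41 b42 a3 b44 a5 b46
Rows 1 and 4 agree on G; apply G→F and equate their F entries.
Rows 2 and 4 agree on E; apply E→H and equate their H entries.
Rows 2 and 3 agree on H; apply H→D, F and equate their D, F entries.
Rows 2 and 4 agree on H; apply H→D, F and equate their D, F entries.
Rows 1 and 2 agree on C; apply C→D, G and equate their D, G entries.
Rows 1 and 2 agree on F, G; apply F, G→E and equate their E entries.
Rows 1 and 2 agree on E; apply E→H and equate their H entries.
Row 1 is now all distinguished symbols — the join is lossless.

Yes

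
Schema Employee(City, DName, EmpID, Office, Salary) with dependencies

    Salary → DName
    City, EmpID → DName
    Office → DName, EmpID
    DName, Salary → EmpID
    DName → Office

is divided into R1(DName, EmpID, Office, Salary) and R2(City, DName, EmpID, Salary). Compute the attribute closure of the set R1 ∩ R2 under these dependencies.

R1 ∩ R2 = {DName, EmpID, Salary}.
DName → Office applies, adding Office
Closure: {DName, EmpID, Office, Salary}.

DName, EmpID, Office, Salary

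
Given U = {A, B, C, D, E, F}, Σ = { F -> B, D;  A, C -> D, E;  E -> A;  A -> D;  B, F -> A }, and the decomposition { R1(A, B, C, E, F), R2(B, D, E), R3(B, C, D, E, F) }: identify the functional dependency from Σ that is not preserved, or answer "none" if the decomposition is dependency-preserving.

A -> D

Check A → D: no single fragment contains all of {A, D}, and the restricted closure of {A} across the fragments never reaches {D}.
F → B, D is preserved.
A, C → D, E is preserved.
E → A is preserved.
B, F → A is preserved.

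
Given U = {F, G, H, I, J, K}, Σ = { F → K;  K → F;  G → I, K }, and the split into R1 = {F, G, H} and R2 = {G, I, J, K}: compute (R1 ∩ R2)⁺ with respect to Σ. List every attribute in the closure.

F, G, I, K

R1 ∩ R2 = {G}.
G → I, K applies, adding I, K
K → F applies, adding F
Closure: {F, G, I, K}.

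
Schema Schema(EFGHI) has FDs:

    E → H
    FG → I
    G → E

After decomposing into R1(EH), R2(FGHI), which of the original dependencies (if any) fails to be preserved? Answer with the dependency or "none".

Check G → E: no single fragment contains all of {EG}, and the restricted closure of {G} across the fragments never reaches {E}.
E → H is preserved.
FG → I is preserved.

G → E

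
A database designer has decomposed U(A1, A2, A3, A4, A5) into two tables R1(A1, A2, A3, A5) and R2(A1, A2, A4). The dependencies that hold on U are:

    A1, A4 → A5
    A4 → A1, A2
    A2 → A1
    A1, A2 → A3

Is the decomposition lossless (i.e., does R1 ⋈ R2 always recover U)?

No

Common attributes: R1 ∩ R2 = {A1, A2}.
Closure of {A1, A2}: A1, A2 → A3 applies, adding A3. So (A1, A2)⁺ = {A1, A2, A3}.
The closure contains neither all of R1 = {A1, A2, A3, A5} nor all of R2 = {A1, A2, A4}, so the common attributes are not a superkey of either fragment. The join is lossy.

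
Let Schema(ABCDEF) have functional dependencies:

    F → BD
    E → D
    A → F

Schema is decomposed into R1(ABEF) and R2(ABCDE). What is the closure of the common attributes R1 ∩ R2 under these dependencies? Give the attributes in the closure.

ABDEF

R1 ∩ R2 = {ABE}.
E → D applies, adding D
A → F applies, adding F
Closure: {ABDEF}.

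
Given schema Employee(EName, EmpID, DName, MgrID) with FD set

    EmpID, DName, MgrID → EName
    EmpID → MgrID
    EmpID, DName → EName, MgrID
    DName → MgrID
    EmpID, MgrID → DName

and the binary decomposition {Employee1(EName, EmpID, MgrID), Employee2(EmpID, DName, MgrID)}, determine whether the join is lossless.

Yes

Common attributes: Employee1 ∩ Employee2 = {EmpID, MgrID}.
Closure of {EmpID, MgrID}: EmpID, MgrID → DName applies, adding DName; EmpID, DName, MgrID → EName applies, adding EName. So (EmpID, MgrID)⁺ = {EName, EmpID, DName, MgrID}.
This closure contains every attribute of Employee1, so Employee1 ∩ Employee2 → Employee1. The join is lossless.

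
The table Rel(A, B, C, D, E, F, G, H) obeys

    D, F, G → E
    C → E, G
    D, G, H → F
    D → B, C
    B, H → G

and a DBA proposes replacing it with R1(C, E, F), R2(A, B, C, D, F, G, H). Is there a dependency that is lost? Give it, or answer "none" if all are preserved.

D, F, G → E: restricted closure across fragments reaches E.
C → E, G: restricted closure across fragments reaches E, G.
D, G, H → F lies within R2.
D → B, C lies within R2.
B, H → G lies within R2.
Every dependency is enforceable on the fragments, so the decomposition is dependency-preserving.

none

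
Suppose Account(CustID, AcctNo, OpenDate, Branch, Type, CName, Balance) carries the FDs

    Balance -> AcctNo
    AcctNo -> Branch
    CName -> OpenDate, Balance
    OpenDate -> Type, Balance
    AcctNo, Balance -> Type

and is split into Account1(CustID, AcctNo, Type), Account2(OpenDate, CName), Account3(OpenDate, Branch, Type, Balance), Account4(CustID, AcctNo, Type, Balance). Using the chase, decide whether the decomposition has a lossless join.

Chase test. Columns are CustID, AcctNo, OpenDate, Branch, Type, CName, Balance; row i has aⱼ where attribute j ∈ Accounti, else bᵢⱼ.
Initial tableau (one row per fragment):
  row 1: a1 a2 b13 b14 a5 b16 b17
  row 2: b21 b22 a3 b24 b25 a6 b27
  row 3: b31 b32 a3 a4 a5 b36 a7
  row 4: a1 a2 b43 b44 a5 b46 a7
Rows 3 and 4 agree on Balance; apply Balance→AcctNo and equate their AcctNo entries.
Rows 1 and 3 agree on AcctNo; apply AcctNo→Branch and equate their Branch entries.
Rows 1 and 4 agree on AcctNo; apply AcctNo→Branch and equate their Branch entries.
Rows 2 and 3 agree on OpenDate; apply OpenDate→Type, Balance and equate their Type, Balance entries.
Rows 2 and 3 agree on Balance; apply Balance→AcctNo and equate their AcctNo entries.
Rows 1 and 2 agree on AcctNo; apply AcctNo→Branch and equate their Branch entries.
No row becomes fully distinguished — the join is lossy.

No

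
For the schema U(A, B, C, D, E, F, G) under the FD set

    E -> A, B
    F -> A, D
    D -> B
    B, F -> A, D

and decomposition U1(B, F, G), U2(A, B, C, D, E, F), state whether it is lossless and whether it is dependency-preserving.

lossy but dependency-preserving

Lossless test: (B, F)⁺ = {A, B, D, F}, which is a superkey of neither fragment — lossy.
Dependency preservation: every FD's attributes lie within a single fragment, so each can be enforced locally — preserved.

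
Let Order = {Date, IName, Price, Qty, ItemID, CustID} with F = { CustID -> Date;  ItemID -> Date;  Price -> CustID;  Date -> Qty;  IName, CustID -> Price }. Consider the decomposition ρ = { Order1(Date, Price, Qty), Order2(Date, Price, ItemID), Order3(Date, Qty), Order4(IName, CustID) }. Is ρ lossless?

No

Chase test. Columns are Date, IName, Price, Qty, ItemID, CustID; row i has aⱼ where attribute j ∈ Orderi, else bᵢⱼ.
Initial tableau (one row per fragment):
  row 1: a1 b12 a3 a4 b15 b16
  row 2: a1 b22 a3 b24 a5 b26
  row 3: a1 b32 b33 a4 b35 b36
  row 4: b41 a2 b43 b44 b45 a6
Rows 1 and 2 agree on Price; apply Price→CustID and equate their CustID entries.
Rows 1 and 2 agree on Date; apply Date→Qty and equate their Qty entries.
No row becomes fully distinguished — the join is lossy.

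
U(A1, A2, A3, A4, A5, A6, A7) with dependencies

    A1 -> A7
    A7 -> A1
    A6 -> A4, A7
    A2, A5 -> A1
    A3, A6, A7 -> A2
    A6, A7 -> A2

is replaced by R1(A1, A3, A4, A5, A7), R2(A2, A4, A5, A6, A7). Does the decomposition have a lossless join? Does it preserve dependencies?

lossy but dependency-preserving

Lossless test: (A4, A5, A7)⁺ = {A1, A4, A5, A7}, which is a superkey of neither fragment — lossy.
Dependency preservation: A2, A5 → A1; A3, A6, A7 → A2 are not contained in any single fragment, but the restricted closure of each left-hand side across the fragments still reaches the right-hand side; the remaining FDs each lie inside some fragment. All dependencies are preserved.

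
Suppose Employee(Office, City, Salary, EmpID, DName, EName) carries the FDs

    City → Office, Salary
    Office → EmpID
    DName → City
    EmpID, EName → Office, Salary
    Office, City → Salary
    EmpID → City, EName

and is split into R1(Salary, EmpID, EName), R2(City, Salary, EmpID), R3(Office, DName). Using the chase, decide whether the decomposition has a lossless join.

No

Chase test. Columns are Office, City, Salary, EmpID, DName, EName; row i has aⱼ where attribute j ∈ Ri, else bᵢⱼ.
Initial tableau (one row per fragment):
  row 1: b11 b12 a3 a4 b15 a6
  row 2: b21 a2 a3 a4 b25 b26
  row 3: a1 b32 b33 b34 a5 b36
Rows 1 and 2 agree on EmpID; apply EmpID→City, EName and equate their City, EName entries.
Rows 1 and 2 agree on City; apply City→Office, Salary and equate their Office, Salary entries.
No row becomes fully distinguished — the join is lossy.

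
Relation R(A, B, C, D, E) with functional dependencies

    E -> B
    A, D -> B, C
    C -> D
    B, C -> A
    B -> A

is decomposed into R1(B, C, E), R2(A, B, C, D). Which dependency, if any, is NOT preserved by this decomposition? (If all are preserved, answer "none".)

none

E → B lies within R1.
A, D → B, C lies within R2.
C → D lies within R2.
B, C → A lies within R2.
B → A lies within R2.
Every dependency is enforceable on the fragments, so the decomposition is dependency-preserving.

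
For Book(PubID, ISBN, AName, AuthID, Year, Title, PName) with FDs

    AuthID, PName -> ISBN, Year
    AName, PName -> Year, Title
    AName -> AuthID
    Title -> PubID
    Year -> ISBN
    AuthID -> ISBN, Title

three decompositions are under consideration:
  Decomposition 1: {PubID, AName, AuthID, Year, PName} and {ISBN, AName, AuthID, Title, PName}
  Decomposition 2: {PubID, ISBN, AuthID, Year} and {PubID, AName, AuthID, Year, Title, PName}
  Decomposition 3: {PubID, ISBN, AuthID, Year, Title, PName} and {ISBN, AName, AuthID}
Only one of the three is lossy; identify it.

Decomposition 3

Decomposition 1: common = {AName, AuthID, PName}, closure = {PubID, ISBN, AName, AuthID, Year, Title, PName} → lossless.
Decomposition 2: common = {PubID, AuthID, Year}, closure = {PubID, ISBN, AuthID, Year, Title} → lossless.
Decomposition 3: common = {ISBN, AuthID}, closure = {PubID, ISBN, AuthID, Title} → lossy.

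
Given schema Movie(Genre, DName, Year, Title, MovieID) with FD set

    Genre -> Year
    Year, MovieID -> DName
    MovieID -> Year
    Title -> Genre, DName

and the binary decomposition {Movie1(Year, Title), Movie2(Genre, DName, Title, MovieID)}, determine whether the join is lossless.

Yes

Common attributes: Movie1 ∩ Movie2 = {Title}.
Closure of {Title}: Title → Genre, DName applies, adding Genre, DName; Genre → Year applies, adding Year. So (Title)⁺ = {Genre, DName, Year, Title}.
This closure contains every attribute of Movie1, so Movie1 ∩ Movie2 → Movie1. The join is lossless.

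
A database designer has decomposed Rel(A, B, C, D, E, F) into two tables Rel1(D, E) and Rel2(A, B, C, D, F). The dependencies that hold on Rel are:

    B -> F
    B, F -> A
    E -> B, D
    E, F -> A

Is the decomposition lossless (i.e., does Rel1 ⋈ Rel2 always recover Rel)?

No

Common attributes: Rel1 ∩ Rel2 = {D}.
No dependency enlarges {D}, so (D)⁺ = {D}.
The closure contains neither all of Rel1 = {D, E} nor all of Rel2 = {A, B, C, D, F}, so the common attributes are not a superkey of either fragment. The join is lossy.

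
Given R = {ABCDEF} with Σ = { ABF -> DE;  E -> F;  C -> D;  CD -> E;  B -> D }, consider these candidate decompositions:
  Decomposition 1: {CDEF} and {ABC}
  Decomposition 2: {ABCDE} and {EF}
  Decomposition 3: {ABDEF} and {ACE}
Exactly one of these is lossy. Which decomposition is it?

Decomposition 1: common = {C}, closure = {CDEF} → lossless.
Decomposition 2: common = {E}, closure = {EF} → lossless.
Decomposition 3: common = {AE}, closure = {AEF} → lossy.

Decomposition 3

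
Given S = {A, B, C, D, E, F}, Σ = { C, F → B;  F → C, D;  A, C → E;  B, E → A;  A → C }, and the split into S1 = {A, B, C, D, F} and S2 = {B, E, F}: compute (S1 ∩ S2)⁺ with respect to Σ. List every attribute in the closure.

S1 ∩ S2 = {B, F}.
F → C, D applies, adding C, D
Closure: {B, C, D, F}.

B, C, D, F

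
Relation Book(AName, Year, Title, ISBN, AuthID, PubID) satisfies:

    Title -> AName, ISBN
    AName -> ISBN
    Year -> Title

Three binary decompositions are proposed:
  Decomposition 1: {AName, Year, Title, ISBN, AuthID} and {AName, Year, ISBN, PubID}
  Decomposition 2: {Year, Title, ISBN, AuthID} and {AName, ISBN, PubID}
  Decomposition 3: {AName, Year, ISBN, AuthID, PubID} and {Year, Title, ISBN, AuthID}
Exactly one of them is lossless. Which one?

Decomposition 3

Decomposition 1: common = {AName, Year, ISBN}, closure = {AName, Year, Title, ISBN} → lossy.
Decomposition 2: common = {ISBN}, closure = {ISBN} → lossy.
Decomposition 3: common = {Year, ISBN, AuthID}, closure = {AName, Year, Title, ISBN, AuthID} → lossless.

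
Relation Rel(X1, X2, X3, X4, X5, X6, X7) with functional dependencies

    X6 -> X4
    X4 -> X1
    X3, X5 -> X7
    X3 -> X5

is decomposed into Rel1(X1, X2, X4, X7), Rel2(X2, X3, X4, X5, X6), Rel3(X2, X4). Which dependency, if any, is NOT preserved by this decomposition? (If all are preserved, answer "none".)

X3, X5 -> X7

Check X3, X5 → X7: no single fragment contains all of {X3, X5, X7}, and the restricted closure of {X3, X5} across the fragments never reaches {X7}.
X6 → X4 is preserved.
X4 → X1 is preserved.
X3 → X5 is preserved.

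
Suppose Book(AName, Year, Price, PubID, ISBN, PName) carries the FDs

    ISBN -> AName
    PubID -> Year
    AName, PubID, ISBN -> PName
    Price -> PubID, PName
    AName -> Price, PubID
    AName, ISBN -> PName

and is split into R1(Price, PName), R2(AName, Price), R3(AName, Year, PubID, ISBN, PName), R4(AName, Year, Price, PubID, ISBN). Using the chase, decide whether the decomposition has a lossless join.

Yes

Chase test. Columns are AName, Year, Price, PubID, ISBN, PName; row i has aⱼ where attribute j ∈ Ri, else bᵢⱼ.
Initial tableau (one row per fragment):
  row 1: b11 b12 a3 b14 b15 a6
  row 2: a1 b22 a3 b24 b25 b26
  row 3: a1 a2 b33 a4 a5 a6
  row 4: a1 a2 a3 a4 a5 b46
Rows 3 and 4 agree on AName, PubID, ISBN; apply AName, PubID, ISBN→PName and equate their PName entries.
Rows 1 and 2 agree on Price; apply Price→PubID, PName and equate their PubID, PName entries.
Rows 1 and 4 agree on Price; apply Price→PubID, PName and equate their PubID, PName entries.
Rows 2 and 3 agree on AName; apply AName→Price, PubID and equate their Price, PubID entries.
Rows 1 and 2 agree on PubID; apply PubID→Year and equate their Year entries.
Rows 1 and 3 agree on PubID; apply PubID→Year and equate their Year entries.
Row 3 is now all distinguished symbols — the join is lossless.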